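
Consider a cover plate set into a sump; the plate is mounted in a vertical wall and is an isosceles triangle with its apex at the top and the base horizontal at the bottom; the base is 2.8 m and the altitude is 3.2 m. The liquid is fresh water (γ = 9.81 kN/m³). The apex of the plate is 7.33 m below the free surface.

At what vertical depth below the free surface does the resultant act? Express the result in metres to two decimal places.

γ = 9.81 kN/m³.
With the apex up, the centroid sits 2h/3 = 2 × 3.2/3 = 2.13333 m below the apex, so the centroid depth is h_c = 7.33 + 2.13333 = 9.46333 m.
A = ½ × 2.8 × 3.2 = 4.48 m².
Resultant F = γ·h_c·A = 9.81 × 9.46333 × 4.48 = 415.902 kN.
I_c = b·h³/36 = 2.8 × 3.2³/36 = 2.54862 m⁴.
Centre of pressure: y_p = y_c + I_c/(y_c·A) = 9.46333 + 2.54862/(9.46333 × 4.48) = 9.46333 + 0.060115 = 9.52344 m along the plane.

h_p = 9.52 m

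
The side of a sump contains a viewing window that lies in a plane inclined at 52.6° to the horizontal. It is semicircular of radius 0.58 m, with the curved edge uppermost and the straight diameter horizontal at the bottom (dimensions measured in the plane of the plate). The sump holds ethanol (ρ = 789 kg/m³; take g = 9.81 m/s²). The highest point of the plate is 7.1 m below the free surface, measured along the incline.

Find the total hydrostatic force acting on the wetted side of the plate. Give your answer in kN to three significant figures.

γ = ρg = 789 × 9.81 / 1000 = 7.74009 kN/m³.
Let θ = 52.6° be the plate's angle to the horizontal; measure y along the incline from where the plane meets the free surface. Vertical depth h = y·sinθ with sinθ = 0.794415.
The centroid lies 4r/(3π) = 0.24616 m above the diameter, so r − 4r/(3π) = 0.58 − 0.24616 = 0.33384 m below the topmost point, so y_c = 7.1 + 0.33384 = 7.43384 m and h_c = 7.43384 × 0.794415 = 5.90555 m.
A = πr²/2 = π × 0.58²/2 = 0.528416 m².
Resultant F = γ·h_c·A = 7.74009 × 5.90555 × 0.528416 = 24.1536 kN.

F ≈ 24.2 kN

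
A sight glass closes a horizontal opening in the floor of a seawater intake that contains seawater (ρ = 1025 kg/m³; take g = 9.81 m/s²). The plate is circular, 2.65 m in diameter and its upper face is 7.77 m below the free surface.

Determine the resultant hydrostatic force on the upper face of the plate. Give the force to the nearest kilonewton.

F ≈ 431 kN

γ = ρg = 1025 × 9.81 / 1000 = 10.05525 kN/m³.
The plate is horizontal, so pressure is uniform at p = γ·h = 10.05525 × 7.77 = 78.1293 kN/m².
A = π(1.325)² = 5.51546 m².
F = p·A = 78.1293 × 5.51546 = 430.919 kN.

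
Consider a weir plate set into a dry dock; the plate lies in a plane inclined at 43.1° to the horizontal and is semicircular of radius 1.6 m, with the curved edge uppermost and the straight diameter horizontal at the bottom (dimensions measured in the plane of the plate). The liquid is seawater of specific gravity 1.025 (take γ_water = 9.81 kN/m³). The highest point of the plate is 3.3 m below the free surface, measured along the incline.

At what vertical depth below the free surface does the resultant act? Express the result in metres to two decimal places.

γ = 1.025 × 9.81 = 10.05525 kN/m³.
Let θ = 43.1° be the plate's angle to the horizontal; measure y along the incline from where the plane meets the free surface. Vertical depth h = y·sinθ with sinθ = 0.683274.
The centroid lies 4r/(3π) = 0.679061 m above the diameter, so r − 4r/(3π) = 1.6 − 0.679061 = 0.920939 m below the topmost point, so y_c = 3.3 + 0.920939 = 4.22094 m and h_c = 4.22094 × 0.683274 = 2.88406 m.
A = πr²/2 = π × 1.6²/2 = 4.02124 m².
Resultant F = γ·h_c·A = 10.05525 × 2.88406 × 4.02124 = 116.616 kN.
I_c = (π/8 − 8/(9π))·r⁴ = 0.109757 × 1.6⁴ = 0.719303 m⁴.
Centre of pressure: y_p = y_c + I_c/(y_c·A) = 4.22094 + 0.719303/(4.22094 × 4.02124) = 4.22094 + 0.0423782 = 4.26332 m along the plane.
Vertically, h_p = y_p·sinθ = 4.26332 × 0.683274 = 2.91302 m.

h_p = 2.91 m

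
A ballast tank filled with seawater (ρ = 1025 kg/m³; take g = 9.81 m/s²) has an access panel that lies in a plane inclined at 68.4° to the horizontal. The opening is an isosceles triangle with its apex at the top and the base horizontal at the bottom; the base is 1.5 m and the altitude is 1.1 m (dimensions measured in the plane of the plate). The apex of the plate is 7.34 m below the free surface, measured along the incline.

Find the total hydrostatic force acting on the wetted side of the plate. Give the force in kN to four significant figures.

γ = ρg = 1025 × 9.81 / 1000 = 10.05525 kN/m³.
Let θ = 68.4° be the plate's angle to the horizontal; measure y along the incline from where the plane meets the free surface. Vertical depth h = y·sinθ with sinθ = 0.929776.
With the apex up, the centroid sits 2h/3 = 2 × 1.1/3 = 0.733333 m below the apex, so y_c = 7.34 + 0.733333 = 8.07333 m and h_c = 8.07333 × 0.929776 = 7.50639 m.
A = ½ × 1.5 × 1.1 = 0.825 m².
Resultant F = γ·h_c·A = 10.05525 × 7.50639 × 0.825 = 62.2699 kN.

F ≈ 62.27 kN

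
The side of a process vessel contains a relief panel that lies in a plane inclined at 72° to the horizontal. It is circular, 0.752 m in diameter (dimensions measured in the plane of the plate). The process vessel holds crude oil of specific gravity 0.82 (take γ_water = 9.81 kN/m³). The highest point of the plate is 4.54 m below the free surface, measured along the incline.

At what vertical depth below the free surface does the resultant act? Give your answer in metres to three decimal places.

h_p = 4.682 m

γ = 0.82 × 9.81 = 8.0442 kN/m³.
Let θ = 72° be the plate's angle to the horizontal; measure y along the incline from where the plane meets the free surface. Vertical depth h = y·sinθ with sinθ = 0.951057.
The centroid is at the centre, 0.376 m below the top of the plate, so y_c = 4.54 + 0.376 = 4.916 m and h_c = 4.916 × 0.951057 = 4.6754 m.
A = π(0.376)² = 0.444146 m².
Resultant F = γ·h_c·A = 8.0442 × 4.6754 × 0.444146 = 16.7043 kN.
I_c = πr⁴/4 = π × 0.376⁴/4 = 0.0156979 m⁴.
Centre of pressure: y_p = y_c + I_c/(y_c·A) = 4.916 + 0.0156979/(4.916 × 0.444146) = 4.916 + 0.00718959 = 4.92319 m along the plane.
Vertically, h_p = y_p·sinθ = 4.92319 × 0.951057 = 4.68223 m.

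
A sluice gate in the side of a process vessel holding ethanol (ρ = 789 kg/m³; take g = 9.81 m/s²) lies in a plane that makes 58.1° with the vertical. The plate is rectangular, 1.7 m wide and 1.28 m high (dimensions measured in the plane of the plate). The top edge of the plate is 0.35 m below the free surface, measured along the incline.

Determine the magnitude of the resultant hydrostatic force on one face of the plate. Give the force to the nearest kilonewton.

F ≈ 9 kN

γ = ρg = 789 × 9.81 / 1000 = 7.74009 kN/m³.
The plate makes 58.1° with the vertical, i.e. θ = 90° − 58.1° = 31.9° to the horizontal. Measuring y along the incline from the free-surface line, vertical depth h = y·sinθ with sinθ = 0.528438.
The centroid lies 1.28/2 = 0.64 m below the top edge, so y_c = 0.35 + 0.64 = 0.99 m and h_c = 0.99 × 0.528438 = 0.523154 m.
A = 1.7 × 1.28 = 2.176 m².
Resultant F = γ·h_c·A = 7.74009 × 0.523154 × 2.176 = 8.81119 kN.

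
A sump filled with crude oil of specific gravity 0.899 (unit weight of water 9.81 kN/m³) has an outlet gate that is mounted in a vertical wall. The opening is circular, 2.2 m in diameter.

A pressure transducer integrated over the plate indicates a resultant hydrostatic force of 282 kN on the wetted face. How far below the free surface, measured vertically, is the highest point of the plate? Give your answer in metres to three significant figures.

γ = 0.899 × 9.81 = 8.81919 kN/m³.
A = π(1.1)² = 3.80133 m².
From F = γ·h_c·A, the centroid depth is h_c = 282/(8.81919 × 3.80133) = 8.41172 m.
The centroid is at the centre, 1.1 m below the top of the plate, so the highest point sits at h_top = 8.41172 − 1.1 = 7.31172 m below the surface.

d_top ≈ 7.31 m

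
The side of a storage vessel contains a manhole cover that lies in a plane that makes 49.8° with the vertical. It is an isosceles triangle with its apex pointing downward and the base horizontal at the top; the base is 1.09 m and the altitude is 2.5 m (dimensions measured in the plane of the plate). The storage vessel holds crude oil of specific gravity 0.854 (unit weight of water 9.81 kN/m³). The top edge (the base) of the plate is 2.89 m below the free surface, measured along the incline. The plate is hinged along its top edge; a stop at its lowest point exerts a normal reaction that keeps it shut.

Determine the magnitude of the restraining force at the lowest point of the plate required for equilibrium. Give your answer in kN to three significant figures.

P ≈ 10.2 kN

γ = 0.854 × 9.81 = 8.37774 kN/m³.
The plate makes 49.8° with the vertical, i.e. θ = 90° − 49.8° = 40.2° to the horizontal. Measuring y along the incline from the free-surface line, vertical depth h = y·sinθ with sinθ = 0.645458.
With the apex down, the centroid sits h/3 = 2.5/3 = 0.833333 m below the base (the top edge), so y_c = 2.89 + 0.833333 = 3.72333 m and h_c = 3.72333 × 0.645458 = 2.40325 m.
A = ½ × 1.09 × 2.5 = 1.3625 m².
Resultant F = γ·h_c·A = 8.37774 × 2.40325 × 1.3625 = 27.4323 kN.
I_c = b·h³/36 = 1.09 × 2.5³/36 = 0.47309 m⁴.
Centre of pressure: y_p = y_c + I_c/(y_c·A) = 3.72333 + 0.47309/(3.72333 × 1.3625) = 3.72333 + 0.0932558 = 3.81659 m along the plane.
The resultant acts 0.833333 + 0.0932558 = 0.926589 m (along the plate) below the hinge at the top edge, so the moment about the hinge is M = F × 0.926589 = 27.4323 × 0.926589 = 25.4185 kN·m.
A normal force at the bottom, 2.5 m from the hinge, must supply this moment: P = 25.4185/2.5 = 10.1674 kN.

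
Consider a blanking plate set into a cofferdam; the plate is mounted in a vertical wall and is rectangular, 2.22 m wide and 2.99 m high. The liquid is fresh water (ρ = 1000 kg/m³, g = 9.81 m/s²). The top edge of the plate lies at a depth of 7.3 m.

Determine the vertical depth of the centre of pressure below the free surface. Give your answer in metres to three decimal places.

h_p = 8.880 m

γ = ρg = 1000 × 9.81 = 9810 N/m³ = 9.81 kN/m³.
The centroid lies 2.99/2 = 1.495 m below the top edge, so the centroid depth is h_c = 7.3 + 1.495 = 8.795 m.
A = 2.22 × 2.99 = 6.6378 m².
Resultant F = γ·h_c·A = 9.81 × 8.795 × 6.6378 = 572.702 kN.
I_c = b·h³/12 = 2.22 × 2.99³/12 = 4.94522 m⁴.
Centre of pressure: y_p = y_c + I_c/(y_c·A) = 8.795 + 4.94522/(8.795 × 6.6378) = 8.795 + 0.0847082 = 8.87971 m along the plane.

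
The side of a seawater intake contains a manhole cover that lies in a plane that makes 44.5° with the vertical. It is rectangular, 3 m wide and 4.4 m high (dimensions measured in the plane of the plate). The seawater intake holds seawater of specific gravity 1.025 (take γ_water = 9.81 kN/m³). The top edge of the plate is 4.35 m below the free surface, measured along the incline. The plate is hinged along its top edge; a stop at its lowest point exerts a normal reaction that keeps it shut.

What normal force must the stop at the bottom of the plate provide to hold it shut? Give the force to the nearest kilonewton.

γ = 1.025 × 9.81 = 10.05525 kN/m³.
The plate makes 44.5° with the vertical, i.e. θ = 90° − 44.5° = 45.5° to the horizontal. Measuring y along the incline from the free-surface line, vertical depth h = y·sinθ with sinθ = 0.713250.
The centroid lies 4.4/2 = 2.2 m below the top edge, so y_c = 4.35 + 2.2 = 6.55 m and h_c = 6.55 × 0.713250 = 4.67179 m.
A = 3 × 4.4 = 13.2 m².
Resultant F = γ·h_c·A = 10.05525 × 4.67179 × 13.2 = 620.083 kN.
I_c = b·h³/12 = 3 × 4.4³/12 = 21.296 m⁴.
Centre of pressure: y_p = y_c + I_c/(y_c·A) = 6.55 + 21.296/(6.55 × 13.2) = 6.55 + 0.24631 = 6.79631 m along the plane.
The resultant acts 2.2 + 0.24631 = 2.44631 m (along the plate) below the hinge at the top edge, so the moment about the hinge is M = F × 2.44631 = 620.083 × 2.44631 = 1516.92 kN·m.
A normal force at the bottom, 4.4 m from the hinge, must supply this moment: P = 1516.92/4.4 = 344.755 kN.

P ≈ 345 kN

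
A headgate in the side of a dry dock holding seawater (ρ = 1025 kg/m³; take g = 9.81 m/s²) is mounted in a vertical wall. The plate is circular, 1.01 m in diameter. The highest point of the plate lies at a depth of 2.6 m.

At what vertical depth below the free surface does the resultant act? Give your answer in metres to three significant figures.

γ = ρg = 1025 × 9.81 / 1000 = 10.05525 kN/m³.
The centroid is at the centre, 0.505 m below the top of the plate, so the centroid depth is h_c = 2.6 + 0.505 = 3.105 m.
A = π(0.505)² = 0.801185 m².
Resultant F = γ·h_c·A = 10.05525 × 3.105 × 0.801185 = 25.0142 kN.
I_c = πr⁴/4 = π × 0.505⁴/4 = 0.0510805 m⁴.
Centre of pressure: y_p = y_c + I_c/(y_c·A) = 3.105 + 0.0510805/(3.105 × 0.801185) = 3.105 + 0.0205334 = 3.12553 m along the plane.

h_p = 3.13 m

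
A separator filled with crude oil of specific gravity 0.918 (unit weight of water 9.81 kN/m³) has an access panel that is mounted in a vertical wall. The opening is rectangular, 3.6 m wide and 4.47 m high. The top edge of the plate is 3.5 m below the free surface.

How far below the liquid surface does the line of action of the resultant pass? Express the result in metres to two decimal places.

γ = 0.918 × 9.81 = 9.00558 kN/m³.
The centroid lies 4.47/2 = 2.235 m below the top edge, so the centroid depth is h_c = 3.5 + 2.235 = 5.735 m.
A = 3.6 × 4.47 = 16.092 m².
Resultant F = γ·h_c·A = 9.00558 × 5.735 × 16.092 = 831.104 kN.
I_c = b·h³/12 = 3.6 × 4.47³/12 = 26.7944 m⁴.
Centre of pressure: y_p = y_c + I_c/(y_c·A) = 5.735 + 26.7944/(5.735 × 16.092) = 5.735 + 0.290336 = 6.02534 m along the plane.

h_p = 6.03 m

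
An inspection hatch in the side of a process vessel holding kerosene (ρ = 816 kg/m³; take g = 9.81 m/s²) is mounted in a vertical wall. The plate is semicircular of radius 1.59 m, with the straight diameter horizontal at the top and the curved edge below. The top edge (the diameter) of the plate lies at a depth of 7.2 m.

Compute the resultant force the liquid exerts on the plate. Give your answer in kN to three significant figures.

γ = ρg = 816 × 9.81 / 1000 = 8.00496 kN/m³.
The centroid of a semicircle lies 4r/(3π) = 0.674817 m from the diameter, here below the top edge, so the centroid depth is h_c = 7.2 + 0.674817 = 7.87482 m.
A = πr²/2 = π × 1.59²/2 = 3.97113 m².
Resultant F = γ·h_c·A = 8.00496 × 7.87482 × 3.97113 = 250.331 kN.

F ≈ 250 kN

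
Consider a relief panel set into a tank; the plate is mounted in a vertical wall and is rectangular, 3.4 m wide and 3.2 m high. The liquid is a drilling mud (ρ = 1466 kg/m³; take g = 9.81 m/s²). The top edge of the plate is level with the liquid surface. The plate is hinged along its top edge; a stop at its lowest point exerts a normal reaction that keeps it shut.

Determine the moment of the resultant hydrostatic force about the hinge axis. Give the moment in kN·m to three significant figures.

M ≈ 534 kN·m

γ = ρg = 1466 × 9.81 / 1000 = 14.38146 kN/m³.
The centroid lies 3.2/2 = 1.6 m below the top edge, so the centroid depth is h_c = 1.6 m.
A = 3.4 × 3.2 = 10.88 m².
Resultant F = γ·h_c·A = 14.38146 × 1.6 × 10.88 = 250.352 kN.
I_c = b·h³/12 = 3.4 × 3.2³/12 = 9.28427 m⁴.
Centre of pressure: y_p = y_c + I_c/(y_c·A) = 1.6 + 9.28427/(1.6 × 10.88) = 1.6 + 0.533334 = 2.13333 m along the plane.
The resultant acts 1.6 + 0.533334 = 2.13333 m (along the plate) below the hinge at the top edge, so the moment about the hinge is M = F × 2.13333 = 250.352 × 2.13333 = 534.083 kN·m.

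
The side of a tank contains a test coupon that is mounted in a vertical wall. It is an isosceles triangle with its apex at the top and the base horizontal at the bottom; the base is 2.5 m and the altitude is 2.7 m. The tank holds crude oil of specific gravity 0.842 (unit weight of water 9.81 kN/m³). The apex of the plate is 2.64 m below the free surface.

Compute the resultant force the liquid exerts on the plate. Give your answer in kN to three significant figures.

γ = 0.842 × 9.81 = 8.26002 kN/m³.
With the apex up, the centroid sits 2h/3 = 2 × 2.7/3 = 1.8 m below the apex, so the centroid depth is h_c = 2.64 + 1.8 = 4.44 m.
A = ½ × 2.5 × 2.7 = 3.375 m².
Resultant F = γ·h_c·A = 8.26002 × 4.44 × 3.375 = 123.776 kN.

F ≈ 124 kN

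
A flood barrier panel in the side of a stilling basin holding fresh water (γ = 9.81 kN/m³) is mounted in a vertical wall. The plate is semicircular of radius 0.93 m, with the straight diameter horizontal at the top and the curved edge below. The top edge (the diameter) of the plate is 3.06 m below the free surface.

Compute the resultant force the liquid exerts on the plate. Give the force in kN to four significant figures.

γ = 9.81 kN/m³.
The centroid of a semicircle lies 4r/(3π) = 0.394704 m from the diameter, here below the top edge, so the centroid depth is h_c = 3.06 + 0.394704 = 3.4547 m.
A = πr²/2 = π × 0.93²/2 = 1.35858 m².
Resultant F = γ·h_c·A = 9.81 × 3.4547 × 1.35858 = 46.0431 kN.

F ≈ 46.04 kN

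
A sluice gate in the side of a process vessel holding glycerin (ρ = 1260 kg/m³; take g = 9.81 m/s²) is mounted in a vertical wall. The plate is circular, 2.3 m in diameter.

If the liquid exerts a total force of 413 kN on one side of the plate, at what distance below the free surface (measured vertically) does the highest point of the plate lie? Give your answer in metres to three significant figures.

γ = ρg = 1260 × 9.81 / 1000 = 12.3606 kN/m³.
A = π(1.15)² = 4.15476 m².
From F = γ·h_c·A, the centroid depth is h_c = 413/(12.3606 × 4.15476) = 8.04201 m.
The centroid is at the centre, 1.15 m below the top of the plate, so the highest point sits at h_top = 8.04201 − 1.15 = 6.89201 m below the surface.

d_top ≈ 6.89 m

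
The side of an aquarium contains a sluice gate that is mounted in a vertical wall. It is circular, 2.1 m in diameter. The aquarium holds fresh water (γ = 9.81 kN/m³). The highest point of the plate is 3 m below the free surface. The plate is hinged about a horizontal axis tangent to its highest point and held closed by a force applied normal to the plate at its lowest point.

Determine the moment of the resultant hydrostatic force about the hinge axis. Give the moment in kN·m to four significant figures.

M ≈ 153.9 kN·m

γ = 9.81 kN/m³.
The centroid is at the centre, 1.05 m below the top of the plate, so the centroid depth is h_c = 3 + 1.05 = 4.05 m.
A = π(1.05)² = 3.46361 m².
Resultant F = γ·h_c·A = 9.81 × 4.05 × 3.46361 = 137.611 kN.
I_c = πr⁴/4 = π × 1.05⁴/4 = 0.954656 m⁴.
Centre of pressure: y_p = y_c + I_c/(y_c·A) = 4.05 + 0.954656/(4.05 × 3.46361) = 4.05 + 0.0680554 = 4.11806 m along the plane.
The resultant acts 1.05 + 0.0680554 = 1.11806 m (along the plate) below the hinge at the top edge, so the moment about the hinge is M = F × 1.11806 = 137.611 × 1.11806 = 153.857 kN·m.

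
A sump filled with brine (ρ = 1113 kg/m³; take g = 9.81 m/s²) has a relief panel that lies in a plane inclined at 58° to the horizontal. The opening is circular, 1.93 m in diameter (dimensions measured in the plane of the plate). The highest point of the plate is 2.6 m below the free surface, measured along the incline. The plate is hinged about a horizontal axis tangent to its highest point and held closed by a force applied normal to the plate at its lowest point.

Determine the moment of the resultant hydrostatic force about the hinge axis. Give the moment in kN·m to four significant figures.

M ≈ 99.50 kN·m

γ = ρg = 1113 × 9.81 / 1000 = 10.91853 kN/m³.
Let θ = 58° be the plate's angle to the horizontal; measure y along the incline from where the plane meets the free surface. Vertical depth h = y·sinθ with sinθ = 0.848048.
The centroid is at the centre, 0.965 m below the top of the plate, so y_c = 2.6 + 0.965 = 3.565 m and h_c = 3.565 × 0.848048 = 3.02329 m.
A = π(0.965)² = 2.92553 m².
Resultant F = γ·h_c·A = 10.91853 × 3.02329 × 2.92553 = 96.5714 kN.
I_c = πr⁴/4 = π × 0.965⁴/4 = 0.681082 m⁴.
Centre of pressure: y_p = y_c + I_c/(y_c·A) = 3.565 + 0.681082/(3.565 × 2.92553) = 3.565 + 0.0653033 = 3.6303 m along the plane.
The resultant acts 0.965 + 0.0653033 = 1.0303 m (along the plate) below the hinge at the top edge, so the moment about the hinge is M = F × 1.0303 = 96.5714 × 1.0303 = 99.4975 kN·m.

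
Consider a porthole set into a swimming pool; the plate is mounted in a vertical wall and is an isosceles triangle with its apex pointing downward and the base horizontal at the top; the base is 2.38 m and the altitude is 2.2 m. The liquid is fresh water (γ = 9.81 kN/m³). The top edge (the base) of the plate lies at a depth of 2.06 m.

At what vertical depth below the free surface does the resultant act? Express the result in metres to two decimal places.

h_p = 2.89 m

γ = 9.81 kN/m³.
With the apex down, the centroid sits h/3 = 2.2/3 = 0.733333 m below the base (the top edge), so the centroid depth is h_c = 2.06 + 0.733333 = 2.79333 m.
A = ½ × 2.38 × 2.2 = 2.618 m².
Resultant F = γ·h_c·A = 9.81 × 2.79333 × 2.618 = 71.7399 kN.
I_c = b·h³/36 = 2.38 × 2.2³/36 = 0.703951 m⁴.
Centre of pressure: y_p = y_c + I_c/(y_c·A) = 2.79333 + 0.703951/(2.79333 × 2.618) = 2.79333 + 0.096261 = 2.88959 m along the plane.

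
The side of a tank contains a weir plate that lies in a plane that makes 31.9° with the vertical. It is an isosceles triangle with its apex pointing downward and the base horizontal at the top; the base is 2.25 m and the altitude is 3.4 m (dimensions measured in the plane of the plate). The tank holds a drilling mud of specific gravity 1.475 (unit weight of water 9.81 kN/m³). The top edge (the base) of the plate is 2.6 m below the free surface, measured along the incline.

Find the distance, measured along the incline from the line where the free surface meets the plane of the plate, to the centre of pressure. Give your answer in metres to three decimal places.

γ = 1.475 × 9.81 = 14.46975 kN/m³.
The plate makes 31.9° with the vertical, i.e. θ = 90° − 31.9° = 58.1° to the horizontal. Measuring y along the incline from the free-surface line, vertical depth h = y·sinθ with sinθ = 0.848972.
With the apex down, the centroid sits h/3 = 3.4/3 = 1.13333 m below the base (the top edge), so y_c = 2.6 + 1.13333 = 3.73333 m and h_c = 3.73333 × 0.848972 = 3.16949 m.
A = ½ × 2.25 × 3.4 = 3.825 m².
Resultant F = γ·h_c·A = 14.46975 × 3.16949 × 3.825 = 175.421 kN.
I_c = b·h³/36 = 2.25 × 3.4³/36 = 2.4565 m⁴.
Centre of pressure: y_p = y_c + I_c/(y_c·A) = 3.73333 + 2.4565/(3.73333 × 3.825) = 3.73333 + 0.172024 = 3.90535 m along the plane.

y_p = 3.905 m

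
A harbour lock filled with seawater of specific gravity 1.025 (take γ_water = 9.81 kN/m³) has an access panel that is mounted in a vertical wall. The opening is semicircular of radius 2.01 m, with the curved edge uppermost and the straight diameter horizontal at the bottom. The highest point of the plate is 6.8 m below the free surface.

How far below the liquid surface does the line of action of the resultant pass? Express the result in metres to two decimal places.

γ = 1.025 × 9.81 = 10.05525 kN/m³.
The centroid lies 4r/(3π) = 0.85307 m above the diameter, so r − 4r/(3π) = 2.01 − 0.85307 = 1.15693 m below the topmost point, so the centroid depth is h_c = 6.8 + 1.15693 = 7.95693 m.
A = πr²/2 = π × 2.01²/2 = 6.34617 m².
Resultant F = γ·h_c·A = 10.05525 × 7.95693 × 6.34617 = 507.75 kN.
I_c = (π/8 − 8/(9π))·r⁴ = 0.109757 × 2.01⁴ = 1.7915 m⁴.
Centre of pressure: y_p = y_c + I_c/(y_c·A) = 7.95693 + 1.7915/(7.95693 × 6.34617) = 7.95693 + 0.035478 = 7.99241 m along the plane.

h_p = 7.99 m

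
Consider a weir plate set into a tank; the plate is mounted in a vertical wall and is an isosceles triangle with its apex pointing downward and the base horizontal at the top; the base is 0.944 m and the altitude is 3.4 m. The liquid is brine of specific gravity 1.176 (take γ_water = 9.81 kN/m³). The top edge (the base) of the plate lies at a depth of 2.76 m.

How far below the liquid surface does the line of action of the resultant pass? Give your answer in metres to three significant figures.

γ = 1.176 × 9.81 = 11.53656 kN/m³.
With the apex down, the centroid sits h/3 = 3.4/3 = 1.13333 m below the base (the top edge), so the centroid depth is h_c = 2.76 + 1.13333 = 3.89333 m.
A = ½ × 0.944 × 3.4 = 1.6048 m².
Resultant F = γ·h_c·A = 11.53656 × 3.89333 × 1.6048 = 72.0806 kN.
I_c = b·h³/36 = 0.944 × 3.4³/36 = 1.03064 m⁴.
Centre of pressure: y_p = y_c + I_c/(y_c·A) = 3.89333 + 1.03064/(3.89333 × 1.6048) = 3.89333 + 0.164955 = 4.05829 m along the plane.

h_p = 4.06 m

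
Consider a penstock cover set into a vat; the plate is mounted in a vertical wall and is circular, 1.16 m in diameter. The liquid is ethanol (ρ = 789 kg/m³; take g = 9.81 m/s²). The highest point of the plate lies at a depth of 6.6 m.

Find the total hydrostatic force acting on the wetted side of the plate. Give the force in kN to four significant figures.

F ≈ 58.73 kN

γ = ρg = 789 × 9.81 / 1000 = 7.74009 kN/m³.
The centroid is at the centre, 0.58 m below the top of the plate, so the centroid depth is h_c = 6.6 + 0.58 = 7.18 m.
A = π(0.58)² = 1.05683 m².
Resultant F = γ·h_c·A = 7.74009 × 7.18 × 1.05683 = 58.7321 kN.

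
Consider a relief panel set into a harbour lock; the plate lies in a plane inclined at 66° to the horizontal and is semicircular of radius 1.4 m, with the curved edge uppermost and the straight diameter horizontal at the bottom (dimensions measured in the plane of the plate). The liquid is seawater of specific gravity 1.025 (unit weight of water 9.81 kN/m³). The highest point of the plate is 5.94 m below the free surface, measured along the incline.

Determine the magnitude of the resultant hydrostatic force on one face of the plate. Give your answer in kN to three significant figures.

γ = 1.025 × 9.81 = 10.05525 kN/m³.
Let θ = 66° be the plate's angle to the horizontal; measure y along the incline from where the plane meets the free surface. Vertical depth h = y·sinθ with sinθ = 0.913545.
The centroid lies 4r/(3π) = 0.594178 m above the diameter, so r − 4r/(3π) = 1.4 − 0.594178 = 0.805822 m below the topmost point, so y_c = 5.94 + 0.805822 = 6.74582 m and h_c = 6.74582 × 0.913545 = 6.16261 m.
A = πr²/2 = π × 1.4²/2 = 3.07876 m².
Resultant F = γ·h_c·A = 10.05525 × 6.16261 × 3.07876 = 190.78 kN.

F ≈ 191 kN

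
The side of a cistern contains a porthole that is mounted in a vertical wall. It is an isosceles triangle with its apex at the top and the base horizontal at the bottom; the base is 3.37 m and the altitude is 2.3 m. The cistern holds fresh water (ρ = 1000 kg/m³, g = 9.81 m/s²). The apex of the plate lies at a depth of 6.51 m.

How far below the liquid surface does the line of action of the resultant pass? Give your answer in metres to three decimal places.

h_p = 8.080 m

γ = ρg = 1000 × 9.81 = 9810 N/m³ = 9.81 kN/m³.
With the apex up, the centroid sits 2h/3 = 2 × 2.3/3 = 1.53333 m below the apex, so the centroid depth is h_c = 6.51 + 1.53333 = 8.04333 m.
A = ½ × 3.37 × 2.3 = 3.8755 m².
Resultant F = γ·h_c·A = 9.81 × 8.04333 × 3.8755 = 305.797 kN.
I_c = b·h³/36 = 3.37 × 2.3³/36 = 1.13897 m⁴.
Centre of pressure: y_p = y_c + I_c/(y_c·A) = 8.04333 + 1.13897/(8.04333 × 3.8755) = 8.04333 + 0.0365383 = 8.07987 m along the plane.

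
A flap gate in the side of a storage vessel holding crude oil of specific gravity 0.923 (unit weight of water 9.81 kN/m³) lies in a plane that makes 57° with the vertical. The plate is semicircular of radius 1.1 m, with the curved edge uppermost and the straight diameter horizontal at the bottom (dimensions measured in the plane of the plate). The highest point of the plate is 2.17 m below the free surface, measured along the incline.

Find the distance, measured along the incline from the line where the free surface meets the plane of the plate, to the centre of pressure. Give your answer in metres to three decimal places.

y_p = 2.833 m

γ = 0.923 × 9.81 = 9.05463 kN/m³.
The plate makes 57° with the vertical, i.e. θ = 90° − 57° = 33° to the horizontal. Measuring y along the incline from the free-surface line, vertical depth h = y·sinθ with sinθ = 0.544639.
The centroid lies 4r/(3π) = 0.466854 m above the diameter, so r − 4r/(3π) = 1.1 − 0.466854 = 0.633146 m below the topmost point, so y_c = 2.17 + 0.633146 = 2.80315 m and h_c = 2.80315 × 0.544639 = 1.5267 m.
A = πr²/2 = π × 1.1²/2 = 1.90066 m².
Resultant F = γ·h_c·A = 9.05463 × 1.5267 × 1.90066 = 26.2742 kN.
I_c = (π/8 − 8/(9π))·r⁴ = 0.109757 × 1.1⁴ = 0.160695 m⁴.
Centre of pressure: y_p = y_c + I_c/(y_c·A) = 2.80315 + 0.160695/(2.80315 × 1.90066) = 2.80315 + 0.0301614 = 2.83331 m along the plane.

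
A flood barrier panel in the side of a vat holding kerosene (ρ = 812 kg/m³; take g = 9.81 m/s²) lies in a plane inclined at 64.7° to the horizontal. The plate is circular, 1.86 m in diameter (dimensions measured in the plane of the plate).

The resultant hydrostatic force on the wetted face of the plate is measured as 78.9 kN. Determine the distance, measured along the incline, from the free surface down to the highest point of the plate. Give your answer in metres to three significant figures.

y_top ≈ 3.10 m

γ = ρg = 812 × 9.81 / 1000 = 7.96572 kN/m³.
A = π(0.93)² = 2.71716 m².
From F = γ·h_c·A, the centroid depth is h_c = 78.9/(7.96572 × 2.71716) = 3.64533 m.
Let θ = 64.7° be the plate's angle to the horizontal; measure y along the incline from where the plane meets the free surface. Vertical depth h = y·sinθ with sinθ = 0.904083.
Along the incline, y_c = h_c/sinθ = 3.64533/0.904083 = 4.03207 m.
The centroid is at the centre, 0.93 m below the top of the plate, so the highest point sits at y_top = 4.03207 − 0.93 = 3.10207 m along the incline.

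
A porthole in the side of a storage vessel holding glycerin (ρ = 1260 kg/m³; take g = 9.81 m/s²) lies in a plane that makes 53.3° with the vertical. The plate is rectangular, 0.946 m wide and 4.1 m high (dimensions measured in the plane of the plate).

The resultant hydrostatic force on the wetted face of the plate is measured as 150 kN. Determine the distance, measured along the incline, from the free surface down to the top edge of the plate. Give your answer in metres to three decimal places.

y_top ≈ 3.185 m

γ = ρg = 1260 × 9.81 / 1000 = 12.3606 kN/m³.
A = 0.946 × 4.1 = 3.8786 m².
From F = γ·h_c·A, the centroid depth is h_c = 150/(12.3606 × 3.8786) = 3.12879 m.
The plate makes 53.3° with the vertical, i.e. θ = 90° − 53.3° = 36.7° to the horizontal. Measuring y along the incline from the free-surface line, vertical depth h = y·sinθ with sinθ = 0.597625.
Along the incline, y_c = h_c/sinθ = 3.12879/0.597625 = 5.23537 m.
The centroid lies 4.1/2 = 2.05 m below the top edge, so the top edge sits at y_top = 5.23537 − 2.05 = 3.18537 m along the incline.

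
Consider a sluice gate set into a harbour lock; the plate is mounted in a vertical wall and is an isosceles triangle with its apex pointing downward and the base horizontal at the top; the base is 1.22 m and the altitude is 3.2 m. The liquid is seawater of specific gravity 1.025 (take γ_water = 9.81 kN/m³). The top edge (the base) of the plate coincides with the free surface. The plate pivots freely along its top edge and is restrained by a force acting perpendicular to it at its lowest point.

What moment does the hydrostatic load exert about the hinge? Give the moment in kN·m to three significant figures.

M ≈ 33.5 kN·m

γ = 1.025 × 9.81 = 10.05525 kN/m³.
With the apex down, the centroid sits h/3 = 3.2/3 = 1.06667 m below the base (the top edge), so the centroid depth is h_c = 1.06667 m.
A = ½ × 1.22 × 3.2 = 1.952 m².
Resultant F = γ·h_c·A = 10.05525 × 1.06667 × 1.952 = 20.9364 kN.
I_c = b·h³/36 = 1.22 × 3.2³/36 = 1.11047 m⁴.
Centre of pressure: y_p = y_c + I_c/(y_c·A) = 1.06667 + 1.11047/(1.06667 × 1.952) = 1.06667 + 0.533331 = 1.6 m along the plane.
The resultant acts 1.06667 + 0.533331 = 1.6 m (along the plate) below the hinge at the top edge, so the moment about the hinge is M = F × 1.6 = 20.9364 × 1.6 = 33.4982 kN·m.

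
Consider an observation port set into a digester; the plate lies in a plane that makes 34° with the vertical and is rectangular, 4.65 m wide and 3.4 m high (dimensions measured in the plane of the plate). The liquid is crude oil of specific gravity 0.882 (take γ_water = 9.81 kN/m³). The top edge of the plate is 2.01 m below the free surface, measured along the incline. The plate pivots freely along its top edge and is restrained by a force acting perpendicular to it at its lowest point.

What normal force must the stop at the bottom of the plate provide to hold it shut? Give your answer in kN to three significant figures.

γ = 0.882 × 9.81 = 8.65242 kN/m³.
The plate makes 34° with the vertical, i.e. θ = 90° − 34° = 56° to the horizontal. Measuring y along the incline from the free-surface line, vertical depth h = y·sinθ with sinθ = 0.829038.
The centroid lies 3.4/2 = 1.7 m below the top edge, so y_c = 2.01 + 1.7 = 3.71 m and h_c = 3.71 × 0.829038 = 3.07573 m.
A = 4.65 × 3.4 = 15.81 m².
Resultant F = γ·h_c·A = 8.65242 × 3.07573 × 15.81 = 420.744 kN.
I_c = b·h³/12 = 4.65 × 3.4³/12 = 15.2303 m⁴.
Centre of pressure: y_p = y_c + I_c/(y_c·A) = 3.71 + 15.2303/(3.71 × 15.81) = 3.71 + 0.259659 = 3.96966 m along the plane.
The resultant acts 1.7 + 0.259659 = 1.95966 m (along the plate) below the hinge at the top edge, so the moment about the hinge is M = F × 1.95966 = 420.744 × 1.95966 = 824.515 kN·m.
A normal force at the bottom, 3.4 m from the hinge, must supply this moment: P = 824.515/3.4 = 242.504 kN.

P ≈ 243 kN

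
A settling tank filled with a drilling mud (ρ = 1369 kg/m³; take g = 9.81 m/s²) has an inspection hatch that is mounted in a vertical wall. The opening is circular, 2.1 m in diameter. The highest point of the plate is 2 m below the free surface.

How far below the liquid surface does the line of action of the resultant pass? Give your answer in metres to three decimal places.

h_p = 3.140 m

γ = ρg = 1369 × 9.81 / 1000 = 13.42989 kN/m³.
The centroid is at the centre, 1.05 m below the top of the plate, so the centroid depth is h_c = 2 + 1.05 = 3.05 m.
A = π(1.05)² = 3.46361 m².
Resultant F = γ·h_c·A = 13.42989 × 3.05 × 3.46361 = 141.873 kN.
I_c = πr⁴/4 = π × 1.05⁴/4 = 0.954656 m⁴.
Centre of pressure: y_p = y_c + I_c/(y_c·A) = 3.05 + 0.954656/(3.05 × 3.46361) = 3.05 + 0.0903687 = 3.14037 m along the plane.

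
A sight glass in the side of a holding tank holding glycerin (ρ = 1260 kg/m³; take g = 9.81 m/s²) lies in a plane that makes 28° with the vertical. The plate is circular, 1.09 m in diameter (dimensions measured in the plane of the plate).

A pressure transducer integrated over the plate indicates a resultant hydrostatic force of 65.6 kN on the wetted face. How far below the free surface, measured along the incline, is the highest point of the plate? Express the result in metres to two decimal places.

γ = ρg = 1260 × 9.81 / 1000 = 12.3606 kN/m³.
A = π(0.545)² = 0.933132 m².
From F = γ·h_c·A, the centroid depth is h_c = 65.6/(12.3606 × 0.933132) = 5.6875 m.
The plate makes 28° with the vertical, i.e. θ = 90° − 28° = 62° to the horizontal. Measuring y along the incline from the free-surface line, vertical depth h = y·sinθ with sinθ = 0.882948.
Along the incline, y_c = h_c/sinθ = 5.6875/0.882948 = 6.44149 m.
The centroid is at the centre, 0.545 m below the top of the plate, so the highest point sits at y_top = 6.44149 − 0.545 = 5.89649 m along the incline.

y_top ≈ 5.90 m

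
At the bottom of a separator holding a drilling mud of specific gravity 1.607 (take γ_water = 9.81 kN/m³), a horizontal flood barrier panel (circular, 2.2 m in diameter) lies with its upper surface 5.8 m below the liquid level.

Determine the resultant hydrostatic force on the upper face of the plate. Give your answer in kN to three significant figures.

γ = 1.607 × 9.81 = 15.76467 kN/m³.
The plate is horizontal, so pressure is uniform at p = γ·h = 15.76467 × 5.8 = 91.4351 kN/m².
A = π(1.1)² = 3.80133 m².
F = p·A = 91.4351 × 3.80133 = 347.575 kN.

F ≈ 348 kN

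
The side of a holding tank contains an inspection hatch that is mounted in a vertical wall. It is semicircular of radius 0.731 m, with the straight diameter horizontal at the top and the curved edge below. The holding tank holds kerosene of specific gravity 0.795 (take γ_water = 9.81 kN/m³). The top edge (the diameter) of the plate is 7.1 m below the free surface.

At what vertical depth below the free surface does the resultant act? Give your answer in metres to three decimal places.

h_p = 7.415 m

γ = 0.795 × 9.81 = 7.79895 kN/m³.
The centroid of a semicircle lies 4r/(3π) = 0.310246 m from the diameter, here below the top edge, so the centroid depth is h_c = 7.1 + 0.310246 = 7.41025 m.
A = πr²/2 = π × 0.731²/2 = 0.839372 m².
Resultant F = γ·h_c·A = 7.79895 × 7.41025 × 0.839372 = 48.5091 kN.
I_c = (π/8 − 8/(9π))·r⁴ = 0.109757 × 0.731⁴ = 0.0313402 m⁴.
Centre of pressure: y_p = y_c + I_c/(y_c·A) = 7.41025 + 0.0313402/(7.41025 × 0.839372) = 7.41025 + 0.00503865 = 7.41529 m along the plane.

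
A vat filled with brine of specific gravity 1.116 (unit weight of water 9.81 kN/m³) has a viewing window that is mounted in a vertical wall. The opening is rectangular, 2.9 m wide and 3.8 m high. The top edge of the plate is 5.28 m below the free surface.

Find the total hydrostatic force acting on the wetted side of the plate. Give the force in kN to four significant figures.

γ = 1.116 × 9.81 = 10.94796 kN/m³.
The centroid lies 3.8/2 = 1.9 m below the top edge, so the centroid depth is h_c = 5.28 + 1.9 = 7.18 m.
A = 2.9 × 3.8 = 11.02 m².
Resultant F = γ·h_c·A = 10.94796 × 7.18 × 11.02 = 866.242 kN.

F ≈ 866.2 kN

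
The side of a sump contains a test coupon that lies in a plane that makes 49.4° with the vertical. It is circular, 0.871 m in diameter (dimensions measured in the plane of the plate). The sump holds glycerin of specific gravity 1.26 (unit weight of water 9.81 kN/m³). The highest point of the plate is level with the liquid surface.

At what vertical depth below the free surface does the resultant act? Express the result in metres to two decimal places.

h_p = 0.35 m

γ = 1.26 × 9.81 = 12.3606 kN/m³.
The plate makes 49.4° with the vertical, i.e. θ = 90° − 49.4° = 40.6° to the horizontal. Measuring y along the incline from the free-surface line, vertical depth h = y·sinθ with sinθ = 0.650774.
The centroid is at the centre, 0.4355 m below the top of the plate, so y_c = 0.4355 m and h_c = 0.4355 × 0.650774 = 0.283412 m.
A = π(0.4355)² = 0.595835 m².
Resultant F = γ·h_c·A = 12.3606 × 0.283412 × 0.595835 = 2.08729 kN.
I_c = πr⁴/4 = π × 0.4355⁴/4 = 0.0282516 m⁴.
Centre of pressure: y_p = y_c + I_c/(y_c·A) = 0.4355 + 0.0282516/(0.4355 × 0.595835) = 0.4355 + 0.108875 = 0.544375 m along the plane.
Vertically, h_p = y_p·sinθ = 0.544375 × 0.650774 = 0.354265 m.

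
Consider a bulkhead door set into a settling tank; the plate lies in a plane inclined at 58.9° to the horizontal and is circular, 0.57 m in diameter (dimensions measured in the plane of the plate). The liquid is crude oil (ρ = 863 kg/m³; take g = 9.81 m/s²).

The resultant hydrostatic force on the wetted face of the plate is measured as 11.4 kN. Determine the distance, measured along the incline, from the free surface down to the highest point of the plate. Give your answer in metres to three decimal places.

γ = ρg = 863 × 9.81 / 1000 = 8.46603 kN/m³.
A = π(0.285)² = 0.255176 m².
From F = γ·h_c·A, the centroid depth is h_c = 11.4/(8.46603 × 0.255176) = 5.27698 m.
Let θ = 58.9° be the plate's angle to the horizontal; measure y along the incline from where the plane meets the free surface. Vertical depth h = y·sinθ with sinθ = 0.856267.
Along the incline, y_c = h_c/sinθ = 5.27698/0.856267 = 6.16277 m.
The centroid is at the centre, 0.285 m below the top of the plate, so the highest point sits at y_top = 6.16277 − 0.285 = 5.87777 m along the incline.

y_top ≈ 5.878 m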